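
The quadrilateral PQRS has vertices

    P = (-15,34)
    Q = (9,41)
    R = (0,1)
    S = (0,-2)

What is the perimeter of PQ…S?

|PQ| = √((24)² + (7)²) = √625 = 25
|QR| = √((-9)² + (-40)²) = √1681 = 41
|RS| = √((0)² + (-3)²) = √9 = 3
|SP| = √((-15)² + (36)²) = √1521 = 39
Perimeter = 25 + 41 + 3 + 39 = 108.

108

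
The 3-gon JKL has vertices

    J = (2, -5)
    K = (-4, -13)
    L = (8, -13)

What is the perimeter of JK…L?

|JK| = √((-6)² + (-8)²) = √100 = 10
|KL| = √((12)² + (0)²) = √144 = 12
|LJ| = √((-6)² + (8)²) = √100 = 10
Perimeter = 10 + 12 + 10 = 32.

32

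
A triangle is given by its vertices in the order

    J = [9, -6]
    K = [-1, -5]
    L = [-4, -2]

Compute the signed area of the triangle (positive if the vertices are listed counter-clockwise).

Cross-terms: -51, -18, 42  ⇒  Σ = -27
Signed area = Σ/2 = -13.5 (negative ⇒ clockwise traversal).

-13.5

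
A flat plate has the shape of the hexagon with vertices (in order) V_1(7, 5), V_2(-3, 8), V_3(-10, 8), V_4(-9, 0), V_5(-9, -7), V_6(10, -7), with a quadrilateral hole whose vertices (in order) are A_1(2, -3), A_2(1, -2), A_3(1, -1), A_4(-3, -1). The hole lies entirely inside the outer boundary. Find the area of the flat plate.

243.5

Outer boundary:
Σ = (71) + (56) + (72) + (63) + (133) + (99) = 494
Area = |Σ|/2 = 247.
Hole:
Apply the shoelace formula: 2A = Σ (x_i·y_{i+1} − x_{i+1}·y_i), indices taken mod 4.
A_1→A_2: (2)(-2) − (1)(-3) = -1
A_2→A_3: (1)(-1) − (1)(-2) = 1
A_3→A_4: (1)(-1) − (-3)(-1) = -4
A_4→A_1: (-3)(-3) − (2)(-1) = 11
Σ = 7
Area = |Σ|/2 = 3.5.
Net area = 247 − 3.5 = 243.5.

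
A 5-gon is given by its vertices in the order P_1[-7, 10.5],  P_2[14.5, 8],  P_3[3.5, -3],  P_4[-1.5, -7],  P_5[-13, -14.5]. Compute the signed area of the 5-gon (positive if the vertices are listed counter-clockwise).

-308

Apply the shoelace formula: 2A = Σ (x_i·y_{i+1} − x_{i+1}·y_i), indices taken mod 5.
Σ = (-208.25) + (-71.5) + (-29) + (-69.25) + (-238) = -616
Signed area = Σ/2 = -308 (negative ⇒ clockwise traversal).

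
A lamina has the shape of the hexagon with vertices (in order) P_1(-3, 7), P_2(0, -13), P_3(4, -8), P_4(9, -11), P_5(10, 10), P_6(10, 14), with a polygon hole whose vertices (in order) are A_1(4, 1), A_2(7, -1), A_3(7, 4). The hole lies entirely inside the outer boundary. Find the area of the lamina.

Outer boundary:
Apply Gauss's area formula: 2A = Σ (x_i·y_{i+1} − x_{i+1}·y_i), indices taken mod 6.
P_1→P_2: (-3)(-13) − (0)(7) = 39
P_2→P_3: (0)(-8) − (4)(-13) = 52
P_3→P_4: (4)(-11) − (9)(-8) = 28
P_4→P_5: (9)(10) − (10)(-11) = 200
P_5→P_6: (10)(14) − (10)(10) = 40
P_6→P_1: (10)(7) − (-3)(14) = 112
Σ = 471
Area = |Σ|/2 = 235.5.
Hole:
Cross-terms: -11, 35, -9  ⇒  Σ = 15
Area = |Σ|/2 = 7.5.
Net area = 235.5 − 7.5 = 228.

228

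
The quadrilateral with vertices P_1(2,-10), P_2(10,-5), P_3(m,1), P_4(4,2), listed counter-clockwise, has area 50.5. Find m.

7

The doubled signed area Σ (x_i y_{i+1} − x_{i+1} y_i) is linear in m.
With m=0 it equals 52; the coefficient of m is 7 (from the two edges through P_3).
So 7·m + 52 = 2·50.5 = 101 ⇒ m = 7.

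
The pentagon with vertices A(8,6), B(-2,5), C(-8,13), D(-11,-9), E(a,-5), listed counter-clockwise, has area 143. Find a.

The doubled signed area Σ (x_i y_{i+1} − x_{i+1} y_i) is linear in a.
With a=0 it equals 376; the coefficient of a is 15 (from the two edges through E).
So 15·a + 376 = 2·143 = 286 ⇒ a = -6.

-6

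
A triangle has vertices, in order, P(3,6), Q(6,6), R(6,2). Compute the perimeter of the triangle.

|PQ| = √((3)² + (0)²) = √9 = 3
|QR| = √((0)² + (-4)²) = √16 = 4
|RP| = √((-3)² + (4)²) = √25 = 5
Perimeter = 3 + 4 + 5 = 12.

12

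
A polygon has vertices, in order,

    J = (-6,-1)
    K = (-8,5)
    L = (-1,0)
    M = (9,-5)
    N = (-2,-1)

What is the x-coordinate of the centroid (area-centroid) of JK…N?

Apply the shoelace formula. First the cross-terms c_i = x_i·y_{i+1} − x_{i+1}·y_i:
  -38, 5, 5, -19, -4  ⇒  2A = -51, A = -25.5.
Then Σ (x_i + x_{i+1})·c_i = 426, so x̄ = 426 / (6·(-25.5)) = -142/51.

-142/51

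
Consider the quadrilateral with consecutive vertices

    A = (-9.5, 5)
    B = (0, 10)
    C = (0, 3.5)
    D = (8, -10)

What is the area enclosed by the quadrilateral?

Apply the surveyor's formula: 2A = Σ (x_i·y_{i+1} − x_{i+1}·y_i), indices taken mod 4.
Σ = (-95) + (0) + (-28) + (-55) = -178
Area = |Σ|/2 = 89.

89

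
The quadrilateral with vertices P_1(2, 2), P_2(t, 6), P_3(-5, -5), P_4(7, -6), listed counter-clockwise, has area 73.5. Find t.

Write out the shoelace sum; only the two edges meeting at P_2 involve t:
2·Area = [(2·6 − t·2) + (t·(-5) − (-5)·6)] + 91
       = -7·t + 133 = 147
⇒ t = -2.

-2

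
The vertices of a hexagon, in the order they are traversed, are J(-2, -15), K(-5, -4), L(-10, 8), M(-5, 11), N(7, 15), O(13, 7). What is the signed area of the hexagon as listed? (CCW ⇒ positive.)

-348

Apply the surveyor's formula: 2A = Σ (x_i·y_{i+1} − x_{i+1}·y_i), indices taken mod 6.
Σ = (-67) + (-80) + (-70) + (-152) + (-146) + (-181) = -696
Signed area = Σ/2 = -348 (negative ⇒ clockwise traversal).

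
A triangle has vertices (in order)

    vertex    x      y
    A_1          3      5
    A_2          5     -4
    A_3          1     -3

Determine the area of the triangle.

17

Apply the shoelace formula: 2A = Σ (x_i·y_{i+1} − x_{i+1}·y_i), indices taken mod 3.
A_1→A_2: (3)(-4) − (5)(5) = -37
A_2→A_3: (5)(-3) − (1)(-4) = -11
A_3→A_1: (1)(5) − (3)(-3) = 14
Σ = -34
Area = |Σ|/2 = 17.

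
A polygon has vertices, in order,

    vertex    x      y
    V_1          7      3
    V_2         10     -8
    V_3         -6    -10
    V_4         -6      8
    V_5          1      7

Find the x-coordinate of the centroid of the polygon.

Apply the surveyor's formula. First the cross-terms c_i = x_i·y_{i+1} − x_{i+1}·y_i:
  -86, -148, -108, -50, -46  ⇒  2A = -438, A = -219.
Then Σ (x_i + x_{i+1})·c_i = -876, so x̄ = -876 / (6·(-219)) = 2/3.

2/3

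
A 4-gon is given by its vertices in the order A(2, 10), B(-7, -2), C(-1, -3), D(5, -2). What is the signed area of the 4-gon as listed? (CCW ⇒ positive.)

Apply the shoelace formula: 2A = Σ (x_i·y_{i+1} − x_{i+1}·y_i), indices taken mod 4.
Σ = (66) + (19) + (17) + (54) = 156
Signed area = Σ/2 = 78 (positive ⇒ counter-clockwise traversal).

78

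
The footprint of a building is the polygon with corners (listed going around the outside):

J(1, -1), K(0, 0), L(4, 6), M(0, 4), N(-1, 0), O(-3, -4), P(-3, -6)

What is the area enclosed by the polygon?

J→K: (1)(0) − (0)(-1) = 0
K→L: (0)(6) − (4)(0) = 0
L→M: (4)(4) − (0)(6) = 16
M→N: (0)(0) − (-1)(4) = 4
N→O: (-1)(-4) − (-3)(0) = 4
O→P: (-3)(-6) − (-3)(-4) = 6
P→J: (-3)(-1) − (1)(-6) = 9
Σ = 39
Area = |Σ|/2 = 19.5.

19.5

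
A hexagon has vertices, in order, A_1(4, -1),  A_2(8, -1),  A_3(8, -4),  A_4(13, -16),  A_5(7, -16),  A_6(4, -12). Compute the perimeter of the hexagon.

|A_1A_2| = √((4)² + (0)²) = √16 = 4
|A_2A_3| = √((0)² + (-3)²) = √9 = 3
|A_3A_4| = √((5)² + (-12)²) = √169 = 13
|A_4A_5| = √((-6)² + (0)²) = √36 = 6
|A_5A_6| = √((-3)² + (4)²) = √25 = 5
|A_6A_1| = √((0)² + (11)²) = √121 = 11
Perimeter = 4 + 3 + 13 + 6 + 5 + 11 = 42.

42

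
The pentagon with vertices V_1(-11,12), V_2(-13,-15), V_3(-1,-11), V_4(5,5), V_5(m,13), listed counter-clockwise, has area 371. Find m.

5

The doubled signed area Σ (x_i y_{i+1} − x_{i+1} y_i) is linear in m.
With m=0 it equals 707; the coefficient of m is 7 (from the two edges through V_5).
So 7·m + 707 = 2·371 = 742 ⇒ m = 5.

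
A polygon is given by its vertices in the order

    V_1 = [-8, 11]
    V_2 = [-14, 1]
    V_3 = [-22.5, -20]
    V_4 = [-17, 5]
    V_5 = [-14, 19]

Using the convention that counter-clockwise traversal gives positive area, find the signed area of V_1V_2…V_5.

-129.5

Apply the shoelace (surveyor's) formula: 2A = Σ (x_i·y_{i+1} − x_{i+1}·y_i), indices taken mod 5.
Σ = (146) + (302.5) + (-452.5) + (-253) + (-2) = -259
Signed area = Σ/2 = -129.5 (negative ⇒ clockwise traversal).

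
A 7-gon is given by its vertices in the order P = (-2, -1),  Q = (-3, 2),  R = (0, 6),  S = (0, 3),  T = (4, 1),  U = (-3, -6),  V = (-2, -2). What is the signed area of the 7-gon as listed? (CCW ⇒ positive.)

-33

Σ = (-7) + (-18) + (0) + (-12) + (-21) + (-6) + (-2) = -66
Signed area = Σ/2 = -33 (negative ⇒ clockwise traversal).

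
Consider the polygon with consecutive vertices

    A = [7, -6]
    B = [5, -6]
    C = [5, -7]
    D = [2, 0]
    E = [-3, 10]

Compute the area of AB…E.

Σ = (-12) + (-5) + (14) + (20) + (-52) = -35
Area = |Σ|/2 = 17.5.

17.5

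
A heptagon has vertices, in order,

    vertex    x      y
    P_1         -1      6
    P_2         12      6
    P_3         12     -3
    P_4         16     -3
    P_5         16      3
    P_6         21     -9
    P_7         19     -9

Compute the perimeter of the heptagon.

72

|P_1P_2| = √((13)² + (0)²) = √169 = 13
|P_2P_3| = √((0)² + (-9)²) = √81 = 9
|P_3P_4| = √((4)² + (0)²) = √16 = 4
|P_4P_5| = √((0)² + (6)²) = √36 = 6
|P_5P_6| = √((5)² + (-12)²) = √169 = 13
|P_6P_7| = √((-2)² + (0)²) = √4 = 2
|P_7P_1| = √((-20)² + (15)²) = √625 = 25
Perimeter = 13 + 9 + 4 + 6 + 13 + 2 + 25 = 72.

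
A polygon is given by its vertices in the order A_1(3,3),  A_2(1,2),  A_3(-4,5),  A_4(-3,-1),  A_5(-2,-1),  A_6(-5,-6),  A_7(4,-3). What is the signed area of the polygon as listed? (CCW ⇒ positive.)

51.5

Σ = (3) + (13) + (19) + (1) + (7) + (39) + (21) = 103
Signed area = Σ/2 = 51.5 (positive ⇒ counter-clockwise traversal).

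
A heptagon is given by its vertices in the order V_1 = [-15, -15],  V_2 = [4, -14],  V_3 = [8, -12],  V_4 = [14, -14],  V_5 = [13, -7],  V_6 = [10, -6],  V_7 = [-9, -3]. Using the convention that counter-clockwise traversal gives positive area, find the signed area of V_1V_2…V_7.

Apply the surveyor's formula: 2A = Σ (x_i·y_{i+1} − x_{i+1}·y_i), indices taken mod 7.
Σ = (270) + (64) + (56) + (84) + (-8) + (-84) + (90) = 472
Signed area = Σ/2 = 236 (positive ⇒ counter-clockwise traversal).

236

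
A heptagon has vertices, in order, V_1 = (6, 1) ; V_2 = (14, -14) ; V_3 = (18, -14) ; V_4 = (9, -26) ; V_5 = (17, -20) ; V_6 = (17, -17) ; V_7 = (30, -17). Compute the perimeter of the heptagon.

92

|V_1V_2| = √((8)² + (-15)²) = √289 = 17
|V_2V_3| = √((4)² + (0)²) = √16 = 4
|V_3V_4| = √((-9)² + (-12)²) = √225 = 15
|V_4V_5| = √((8)² + (6)²) = √100 = 10
|V_5V_6| = √((0)² + (3)²) = √9 = 3
|V_6V_7| = √((13)² + (0)²) = √169 = 13
|V_7V_1| = √((-24)² + (18)²) = √900 = 30
Perimeter = 17 + 4 + 15 + 10 + 3 + 13 + 30 = 92.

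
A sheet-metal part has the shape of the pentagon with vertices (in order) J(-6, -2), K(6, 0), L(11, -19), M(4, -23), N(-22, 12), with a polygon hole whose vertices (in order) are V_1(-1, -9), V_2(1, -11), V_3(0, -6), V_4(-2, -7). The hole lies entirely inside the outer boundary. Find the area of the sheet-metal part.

Outer boundary:
Apply Gauss's area formula: 2A = Σ (x_i·y_{i+1} − x_{i+1}·y_i), indices taken mod 5.
Σ = (12) + (-114) + (-177) + (-458) + (116) = -621
Area = |Σ|/2 = 310.5.
Hole:
Apply the shoelace (surveyor's) formula: 2A = Σ (x_i·y_{i+1} − x_{i+1}·y_i), indices taken mod 4.
V_1→V_2: (-1)(-11) − (1)(-9) = 20
V_2→V_3: (1)(-6) − (0)(-11) = -6
V_3→V_4: (0)(-7) − (-2)(-6) = -12
V_4→V_1: (-2)(-9) − (-1)(-7) = 11
Σ = 13
Area = |Σ|/2 = 6.5.
Net area = 310.5 − 6.5 = 304.

304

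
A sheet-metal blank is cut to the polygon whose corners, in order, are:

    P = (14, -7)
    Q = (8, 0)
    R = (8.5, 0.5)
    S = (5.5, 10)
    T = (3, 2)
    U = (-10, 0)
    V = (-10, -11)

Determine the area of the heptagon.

Apply Gauss's area formula: 2A = Σ (x_i·y_{i+1} − x_{i+1}·y_i), indices taken mod 7.
Σ = (56) + (4) + (82.25) + (-19) + (20) + (110) + (224) = 477.25
Area = |Σ|/2 = 238.625.

238.625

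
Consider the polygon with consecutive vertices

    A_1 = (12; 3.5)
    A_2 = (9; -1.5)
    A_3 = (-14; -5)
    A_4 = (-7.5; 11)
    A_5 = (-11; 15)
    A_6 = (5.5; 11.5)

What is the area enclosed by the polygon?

313.125

Σ = (-49.5) + (-66) + (-191.5) + (8.5) + (-209) + (-118.75) = -626.25
Area = |Σ|/2 = 313.125.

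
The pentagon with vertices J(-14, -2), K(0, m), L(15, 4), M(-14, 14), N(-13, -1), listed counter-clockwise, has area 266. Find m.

-2

The doubled signed area Σ (x_i y_{i+1} − x_{i+1} y_i) is linear in m.
With m=0 it equals 474; the coefficient of m is -29 (from the two edges through K).
So -29·m + 474 = 2·266 = 532 ⇒ m = -2.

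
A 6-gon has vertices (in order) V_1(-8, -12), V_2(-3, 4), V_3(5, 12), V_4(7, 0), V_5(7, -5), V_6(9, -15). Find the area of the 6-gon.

Apply the surveyor's formula: 2A = Σ (x_i·y_{i+1} − x_{i+1}·y_i), indices taken mod 6.
V_1→V_2: (-8)(4) − (-3)(-12) = -68
V_2→V_3: (-3)(12) − (5)(4) = -56
V_3→V_4: (5)(0) − (7)(12) = -84
V_4→V_5: (7)(-5) − (7)(0) = -35
V_5→V_6: (7)(-15) − (9)(-5) = -60
V_6→V_1: (9)(-12) − (-8)(-15) = -228
Σ = -531
Area = |Σ|/2 = 265.5.

265.5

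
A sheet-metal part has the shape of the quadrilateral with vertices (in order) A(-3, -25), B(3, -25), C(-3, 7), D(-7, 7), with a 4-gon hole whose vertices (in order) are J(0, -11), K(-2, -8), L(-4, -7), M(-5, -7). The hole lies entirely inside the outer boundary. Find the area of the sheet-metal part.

156

Outer boundary:
A→B: (-3)(-25) − (3)(-25) = 150
B→C: (3)(7) − (-3)(-25) = -54
C→D: (-3)(7) − (-7)(7) = 28
D→A: (-7)(-25) − (-3)(7) = 196
Σ = 320
Area = |Σ|/2 = 160.
Hole:
Σ = (-22) + (-18) + (-7) + (55) = 8
Area = |Σ|/2 = 4.
Net area = 160 − 4 = 156.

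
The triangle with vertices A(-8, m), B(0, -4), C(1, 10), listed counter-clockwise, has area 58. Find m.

0

The doubled signed area Σ (x_i y_{i+1} − x_{i+1} y_i) is linear in m.
With m=0 it equals 116; the coefficient of m is 1 (from the two edges through A).
So 1·m + 116 = 2·58 = 116 ⇒ m = 0.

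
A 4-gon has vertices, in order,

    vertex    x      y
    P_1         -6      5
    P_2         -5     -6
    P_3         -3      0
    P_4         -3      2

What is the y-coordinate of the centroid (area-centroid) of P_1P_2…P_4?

Apply the surveyor's formula. First the cross-terms c_i = x_i·y_{i+1} − x_{i+1}·y_i:
  61, -18, -6, -3  ⇒  2A = 34, A = 17.
Then Σ (y_i + y_{i+1})·c_i = 14, so ȳ = 14 / (6·17) = 7/51.

7/51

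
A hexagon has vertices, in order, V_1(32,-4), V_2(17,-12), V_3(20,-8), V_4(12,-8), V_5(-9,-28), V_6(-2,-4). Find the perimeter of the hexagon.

118

|V_1V_2| = √((-15)² + (-8)²) = √289 = 17
|V_2V_3| = √((3)² + (4)²) = √25 = 5
|V_3V_4| = √((-8)² + (0)²) = √64 = 8
|V_4V_5| = √((-21)² + (-20)²) = √841 = 29
|V_5V_6| = √((7)² + (24)²) = √625 = 25
|V_6V_1| = √((34)² + (0)²) = √1156 = 34
Perimeter = 17 + 5 + 8 + 29 + 25 + 34 = 118.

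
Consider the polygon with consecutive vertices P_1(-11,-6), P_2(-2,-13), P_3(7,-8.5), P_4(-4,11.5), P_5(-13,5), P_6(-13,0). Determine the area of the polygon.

279

Apply the shoelace formula: 2A = Σ (x_i·y_{i+1} − x_{i+1}·y_i), indices taken mod 6.
Σ = (131) + (108) + (46.5) + (129.5) + (65) + (78) = 558
Area = |Σ|/2 = 279.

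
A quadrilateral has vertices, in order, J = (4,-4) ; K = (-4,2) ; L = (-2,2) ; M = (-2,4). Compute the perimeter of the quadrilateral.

24

|JK| = √((-8)² + (6)²) = √100 = 10
|KL| = √((2)² + (0)²) = √4 = 2
|LM| = √((0)² + (2)²) = √4 = 2
|MJ| = √((6)² + (-8)²) = √100 = 10
Perimeter = 10 + 2 + 2 + 10 = 24.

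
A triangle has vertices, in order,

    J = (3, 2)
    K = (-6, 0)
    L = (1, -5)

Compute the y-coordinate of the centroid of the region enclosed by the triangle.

-1

Apply the surveyor's formula. First the cross-terms c_i = x_i·y_{i+1} − x_{i+1}·y_i:
  12, 30, 17  ⇒  2A = 59, A = 29.5.
Then Σ (y_i + y_{i+1})·c_i = -177, so ȳ = -177 / (6·29.5) = -1.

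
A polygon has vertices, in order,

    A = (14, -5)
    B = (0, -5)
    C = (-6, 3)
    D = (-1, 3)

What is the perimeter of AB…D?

|AB| = √((-14)² + (0)²) = √196 = 14
|BC| = √((-6)² + (8)²) = √100 = 10
|CD| = √((5)² + (0)²) = √25 = 5
|DA| = √((15)² + (-8)²) = √289 = 17
Perimeter = 14 + 10 + 5 + 17 = 46.

46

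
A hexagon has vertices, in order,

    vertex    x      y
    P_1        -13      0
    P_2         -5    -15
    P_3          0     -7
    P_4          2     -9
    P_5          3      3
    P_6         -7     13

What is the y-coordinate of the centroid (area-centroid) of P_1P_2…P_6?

Apply the shoelace (surveyor's) formula. First the cross-terms c_i = x_i·y_{i+1} − x_{i+1}·y_i:
  195, 35, 14, 33, 60, 169  ⇒  2A = 506, A = 253.
Then Σ (y_i + y_{i+1})·c_i = -960, so ȳ = -960 / (6·253) = -160/253.

-160/253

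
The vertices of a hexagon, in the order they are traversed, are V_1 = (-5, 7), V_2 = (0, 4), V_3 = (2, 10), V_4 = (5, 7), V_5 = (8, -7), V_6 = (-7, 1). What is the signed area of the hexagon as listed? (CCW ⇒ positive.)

Apply Gauss's area formula: 2A = Σ (x_i·y_{i+1} − x_{i+1}·y_i), indices taken mod 6.
Σ = (-20) + (-8) + (-36) + (-91) + (-41) + (-44) = -240
Signed area = Σ/2 = -120 (negative ⇒ clockwise traversal).

-120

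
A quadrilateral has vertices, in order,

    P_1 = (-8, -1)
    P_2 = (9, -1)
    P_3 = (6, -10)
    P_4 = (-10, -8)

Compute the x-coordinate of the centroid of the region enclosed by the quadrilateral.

Apply the surveyor's formula. First the cross-terms c_i = x_i·y_{i+1} − x_{i+1}·y_i:
  17, -84, -148, -54  ⇒  2A = -269, A = -134.5.
Then Σ (x_i + x_{i+1})·c_i = 321, so x̄ = 321 / (6·(-134.5)) = -107/269.

-107/269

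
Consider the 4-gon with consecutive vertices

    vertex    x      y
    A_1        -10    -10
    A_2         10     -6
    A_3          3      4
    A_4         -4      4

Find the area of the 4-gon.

Apply Gauss's area formula: 2A = Σ (x_i·y_{i+1} − x_{i+1}·y_i), indices taken mod 4.
Cross-terms: 160, 58, 28, 80  ⇒  Σ = 326
Area = |Σ|/2 = 163.

163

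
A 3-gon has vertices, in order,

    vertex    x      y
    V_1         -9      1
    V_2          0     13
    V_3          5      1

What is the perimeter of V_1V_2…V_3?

42

|V_1V_2| = √((9)² + (12)²) = √225 = 15
|V_2V_3| = √((5)² + (-12)²) = √169 = 13
|V_3V_1| = √((-14)² + (0)²) = √196 = 14
Perimeter = 15 + 13 + 14 = 42.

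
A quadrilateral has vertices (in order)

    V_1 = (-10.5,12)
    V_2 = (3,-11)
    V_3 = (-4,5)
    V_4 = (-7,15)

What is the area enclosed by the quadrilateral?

49.5

Apply the shoelace (surveyor's) formula: 2A = Σ (x_i·y_{i+1} − x_{i+1}·y_i), indices taken mod 4.
V_1→V_2: (-10.5)(-11) − (3)(12) = 79.5
V_2→V_3: (3)(5) − (-4)(-11) = -29
V_3→V_4: (-4)(15) − (-7)(5) = -25
V_4→V_1: (-7)(12) − (-10.5)(15) = 73.5
Σ = 99
Area = |Σ|/2 = 49.5.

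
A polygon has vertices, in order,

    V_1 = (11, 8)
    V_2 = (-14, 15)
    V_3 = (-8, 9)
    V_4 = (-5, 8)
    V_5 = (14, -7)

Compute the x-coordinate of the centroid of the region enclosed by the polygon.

Apply the shoelace formula. First the cross-terms c_i = x_i·y_{i+1} − x_{i+1}·y_i:
  277, -6, -19, -77, 189  ⇒  2A = 364, A = 182.
Then Σ (x_i + x_{i+1})·c_i = 3580, so x̄ = 3580 / (6·182) = 895/273.

895/273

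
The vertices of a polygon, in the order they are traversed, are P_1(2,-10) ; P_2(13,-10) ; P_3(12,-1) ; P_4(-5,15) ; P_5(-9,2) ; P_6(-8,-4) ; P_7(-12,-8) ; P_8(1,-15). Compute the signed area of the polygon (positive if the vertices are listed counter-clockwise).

Apply the surveyor's formula: 2A = Σ (x_i·y_{i+1} − x_{i+1}·y_i), indices taken mod 8.
P_1→P_2: (2)(-10) − (13)(-10) = 110
P_2→P_3: (13)(-1) − (12)(-10) = 107
P_3→P_4: (12)(15) − (-5)(-1) = 175
P_4→P_5: (-5)(2) − (-9)(15) = 125
P_5→P_6: (-9)(-4) − (-8)(2) = 52
P_6→P_7: (-8)(-8) − (-12)(-4) = 16
P_7→P_8: (-12)(-15) − (1)(-8) = 188
P_8→P_1: (1)(-10) − (2)(-15) = 20
Σ = 793
Signed area = Σ/2 = 396.5 (positive ⇒ counter-clockwise traversal).

396.5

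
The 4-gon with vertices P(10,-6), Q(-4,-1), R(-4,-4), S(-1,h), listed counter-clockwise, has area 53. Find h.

Write out the shoelace sum; only the two edges meeting at S involve h:
2·Area = [((-4)·h − (-1)·(-4)) + ((-1)·(-6) − 10·h)] + -22
       = -14·h + -20 = 106
⇒ h = -9.

-9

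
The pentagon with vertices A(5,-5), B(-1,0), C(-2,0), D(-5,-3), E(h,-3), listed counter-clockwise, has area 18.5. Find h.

-3

The doubled signed area Σ (x_i y_{i+1} − x_{i+1} y_i) is linear in h.
With h=0 it equals 31; the coefficient of h is -2 (from the two edges through E).
So -2·h + 31 = 2·18.5 = 37 ⇒ h = -3.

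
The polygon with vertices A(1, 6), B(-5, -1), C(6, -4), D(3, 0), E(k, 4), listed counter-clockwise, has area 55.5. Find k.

6

Write out the shoelace sum; only the two edges meeting at E involve k:
2·Area = [(3·4 − k·0) + (k·6 − 1·4)] + 67
       = 6·k + 75 = 111
⇒ k = 6.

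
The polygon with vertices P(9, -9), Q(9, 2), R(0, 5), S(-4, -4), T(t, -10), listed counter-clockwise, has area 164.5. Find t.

-7

Write out the shoelace sum; only the two edges meeting at T involve t:
2·Area = [((-4)·(-10) − t·(-4)) + (t·(-9) − 9·(-10))] + 164
       = -5·t + 294 = 329
⇒ t = -7.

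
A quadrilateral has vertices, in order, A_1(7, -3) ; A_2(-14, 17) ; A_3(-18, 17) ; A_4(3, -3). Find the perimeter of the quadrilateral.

66

|A_1A_2| = √((-21)² + (20)²) = √841 = 29
|A_2A_3| = √((-4)² + (0)²) = √16 = 4
|A_3A_4| = √((21)² + (-20)²) = √841 = 29
|A_4A_1| = √((4)² + (0)²) = √16 = 4
Perimeter = 29 + 4 + 29 + 4 = 66.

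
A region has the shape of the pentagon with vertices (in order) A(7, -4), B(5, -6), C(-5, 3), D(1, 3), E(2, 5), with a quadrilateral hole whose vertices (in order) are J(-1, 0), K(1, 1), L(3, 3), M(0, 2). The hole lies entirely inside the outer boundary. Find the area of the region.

Outer boundary:
Apply Gauss's area formula: 2A = Σ (x_i·y_{i+1} − x_{i+1}·y_i), indices taken mod 5.
Σ = (-22) + (-15) + (-18) + (-1) + (-43) = -99
Area = |Σ|/2 = 49.5.
Hole:
J→K: (-1)(1) − (1)(0) = -1
K→L: (1)(3) − (3)(1) = 0
L→M: (3)(2) − (0)(3) = 6
M→J: (0)(0) − (-1)(2) = 2
Σ = 7
Area = |Σ|/2 = 3.5.
Net area = 49.5 − 3.5 = 46.

46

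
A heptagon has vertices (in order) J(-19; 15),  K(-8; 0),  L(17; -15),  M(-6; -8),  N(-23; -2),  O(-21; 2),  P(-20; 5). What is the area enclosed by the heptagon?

258

Apply the shoelace (surveyor's) formula: 2A = Σ (x_i·y_{i+1} − x_{i+1}·y_i), indices taken mod 7.
Cross-terms: 120, 120, -226, -172, -88, -65, -205  ⇒  Σ = -516
Area = |Σ|/2 = 258.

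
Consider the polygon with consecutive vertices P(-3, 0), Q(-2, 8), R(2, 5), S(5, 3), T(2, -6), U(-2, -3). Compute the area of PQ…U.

66

Apply the shoelace formula: 2A = Σ (x_i·y_{i+1} − x_{i+1}·y_i), indices taken mod 6.
Σ = (-24) + (-26) + (-19) + (-36) + (-18) + (-9) = -132
Area = |Σ|/2 = 66.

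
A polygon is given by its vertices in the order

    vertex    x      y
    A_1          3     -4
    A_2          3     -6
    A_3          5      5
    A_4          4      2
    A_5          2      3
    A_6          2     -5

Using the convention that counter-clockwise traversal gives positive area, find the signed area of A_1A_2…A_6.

14

Apply the shoelace (surveyor's) formula: 2A = Σ (x_i·y_{i+1} − x_{i+1}·y_i), indices taken mod 6.
Σ = (-6) + (45) + (-10) + (8) + (-16) + (7) = 28
Signed area = Σ/2 = 14 (positive ⇒ counter-clockwise traversal).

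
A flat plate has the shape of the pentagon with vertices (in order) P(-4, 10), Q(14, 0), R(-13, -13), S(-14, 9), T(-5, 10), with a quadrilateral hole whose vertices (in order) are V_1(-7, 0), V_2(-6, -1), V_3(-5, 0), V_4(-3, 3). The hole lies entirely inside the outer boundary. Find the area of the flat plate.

Outer boundary:
Apply the surveyor's formula: 2A = Σ (x_i·y_{i+1} − x_{i+1}·y_i), indices taken mod 5.
P→Q: (-4)(0) − (14)(10) = -140
Q→R: (14)(-13) − (-13)(0) = -182
R→S: (-13)(9) − (-14)(-13) = -299
S→T: (-14)(10) − (-5)(9) = -95
T→P: (-5)(10) − (-4)(10) = -10
Σ = -726
Area = |Σ|/2 = 363.
Hole:
Σ = (7) + (-5) + (-15) + (21) = 8
Area = |Σ|/2 = 4.
Net area = 363 − 4 = 359.

359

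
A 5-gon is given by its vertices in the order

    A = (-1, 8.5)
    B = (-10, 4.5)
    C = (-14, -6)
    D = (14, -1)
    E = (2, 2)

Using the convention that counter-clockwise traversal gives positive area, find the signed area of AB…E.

175.25

Apply the surveyor's formula: 2A = Σ (x_i·y_{i+1} − x_{i+1}·y_i), indices taken mod 5.
Σ = (80.5) + (123) + (98) + (30) + (19) = 350.5
Signed area = Σ/2 = 175.25 (positive ⇒ counter-clockwise traversal).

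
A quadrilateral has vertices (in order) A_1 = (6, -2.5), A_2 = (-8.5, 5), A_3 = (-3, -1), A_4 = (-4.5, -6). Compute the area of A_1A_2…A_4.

46.5

Σ = (8.75) + (23.5) + (13.5) + (47.25) = 93
Area = |Σ|/2 = 46.5.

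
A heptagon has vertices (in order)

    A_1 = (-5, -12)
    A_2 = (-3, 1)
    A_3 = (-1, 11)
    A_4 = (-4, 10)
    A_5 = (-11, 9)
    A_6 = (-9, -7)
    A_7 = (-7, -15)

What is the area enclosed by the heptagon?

Apply Gauss's area formula: 2A = Σ (x_i·y_{i+1} − x_{i+1}·y_i), indices taken mod 7.
Cross-terms: -41, -32, 34, 74, 158, 86, 9  ⇒  Σ = 288
Area = |Σ|/2 = 144.

144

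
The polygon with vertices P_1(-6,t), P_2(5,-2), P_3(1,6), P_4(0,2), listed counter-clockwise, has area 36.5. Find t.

The doubled signed area Σ (x_i y_{i+1} − x_{i+1} y_i) is linear in t.
With t=0 it equals 58; the coefficient of t is -5 (from the two edges through P_1).
So -5·t + 58 = 2·36.5 = 73 ⇒ t = -3.

-3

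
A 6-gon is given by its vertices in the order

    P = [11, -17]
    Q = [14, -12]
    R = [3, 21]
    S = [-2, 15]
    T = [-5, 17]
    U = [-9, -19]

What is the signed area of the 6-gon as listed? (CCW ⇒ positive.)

Apply the surveyor's formula: 2A = Σ (x_i·y_{i+1} − x_{i+1}·y_i), indices taken mod 6.
Cross-terms: 106, 330, 87, 41, 248, 362  ⇒  Σ = 1174
Signed area = Σ/2 = 587 (positive ⇒ counter-clockwise traversal).

587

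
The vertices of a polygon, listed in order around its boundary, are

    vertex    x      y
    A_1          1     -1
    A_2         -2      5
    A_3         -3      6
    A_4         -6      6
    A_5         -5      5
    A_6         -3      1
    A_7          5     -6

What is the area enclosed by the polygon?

24

Σ = (3) + (3) + (18) + (0) + (10) + (13) + (1) = 48
Area = |Σ|/2 = 24.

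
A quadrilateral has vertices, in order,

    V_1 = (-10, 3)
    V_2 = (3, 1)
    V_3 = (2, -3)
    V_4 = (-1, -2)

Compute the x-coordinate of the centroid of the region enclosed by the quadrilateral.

-1.8

Apply the shoelace (surveyor's) formula. First the cross-terms c_i = x_i·y_{i+1} − x_{i+1}·y_i:
  -19, -11, -7, -23  ⇒  2A = -60, A = -30.
Then Σ (x_i + x_{i+1})·c_i = 324, so x̄ = 324 / (6·(-30)) = -1.8.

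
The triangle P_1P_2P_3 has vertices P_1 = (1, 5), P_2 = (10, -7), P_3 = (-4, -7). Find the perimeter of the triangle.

|P_1P_2| = √((9)² + (-12)²) = √225 = 15
|P_2P_3| = √((-14)² + (0)²) = √196 = 14
|P_3P_1| = √((5)² + (12)²) = √169 = 13
Perimeter = 15 + 14 + 13 = 42.

42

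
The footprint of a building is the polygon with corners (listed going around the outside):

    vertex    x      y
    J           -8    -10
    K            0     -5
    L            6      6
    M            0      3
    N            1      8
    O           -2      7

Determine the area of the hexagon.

Apply the shoelace formula: 2A = Σ (x_i·y_{i+1} − x_{i+1}·y_i), indices taken mod 6.
Σ = (40) + (30) + (18) + (-3) + (23) + (76) = 184
Area = |Σ|/2 = 92.

92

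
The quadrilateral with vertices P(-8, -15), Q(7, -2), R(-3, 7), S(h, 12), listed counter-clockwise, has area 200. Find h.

Write out the shoelace sum; only the two edges meeting at S involve h:
2·Area = [((-3)·12 − h·7) + (h·(-15) − (-8)·12)] + 164
       = -22·h + 224 = 400
⇒ h = -8.

-8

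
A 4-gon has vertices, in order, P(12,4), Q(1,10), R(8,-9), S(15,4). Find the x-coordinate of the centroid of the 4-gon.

812/103

Apply Gauss's area formula. First the cross-terms c_i = x_i·y_{i+1} − x_{i+1}·y_i:
  116, -89, 167, 12  ⇒  2A = 206, A = 103.
Then Σ (x_i + x_{i+1})·c_i = 4872, so x̄ = 4872 / (6·103) = 812/103.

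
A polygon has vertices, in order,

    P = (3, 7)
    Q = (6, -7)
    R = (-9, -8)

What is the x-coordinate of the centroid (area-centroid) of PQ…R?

0

Apply the surveyor's formula. First the cross-terms c_i = x_i·y_{i+1} − x_{i+1}·y_i:
  -63, -111, -39  ⇒  2A = -213, A = -106.5.
Then Σ (x_i + x_{i+1})·c_i = 0, so x̄ = 0 / (6·(-106.5)) = 0.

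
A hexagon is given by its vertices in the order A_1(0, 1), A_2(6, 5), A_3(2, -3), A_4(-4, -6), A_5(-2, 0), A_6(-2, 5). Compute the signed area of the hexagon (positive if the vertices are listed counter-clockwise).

-41

Apply the shoelace (surveyor's) formula: 2A = Σ (x_i·y_{i+1} − x_{i+1}·y_i), indices taken mod 6.
Σ = (-6) + (-28) + (-24) + (-12) + (-10) + (-2) = -82
Signed area = Σ/2 = -41 (negative ⇒ clockwise traversal).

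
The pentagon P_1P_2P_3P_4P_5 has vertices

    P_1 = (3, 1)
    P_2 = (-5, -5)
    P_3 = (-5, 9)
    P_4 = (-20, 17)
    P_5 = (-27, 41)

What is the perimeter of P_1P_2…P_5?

|P_1P_2| = √((-8)² + (-6)²) = √100 = 10
|P_2P_3| = √((0)² + (14)²) = √196 = 14
|P_3P_4| = √((-15)² + (8)²) = √289 = 17
|P_4P_5| = √((-7)² + (24)²) = √625 = 25
|P_5P_1| = √((30)² + (-40)²) = √2500 = 50
Perimeter = 10 + 14 + 17 + 25 + 50 = 116.

116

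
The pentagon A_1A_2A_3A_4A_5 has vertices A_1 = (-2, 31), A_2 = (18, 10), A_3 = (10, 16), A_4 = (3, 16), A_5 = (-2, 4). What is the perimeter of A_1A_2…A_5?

86

|A_1A_2| = √((20)² + (-21)²) = √841 = 29
|A_2A_3| = √((-8)² + (6)²) = √100 = 10
|A_3A_4| = √((-7)² + (0)²) = √49 = 7
|A_4A_5| = √((-5)² + (-12)²) = √169 = 13
|A_5A_1| = √((0)² + (27)²) = √729 = 27
Perimeter = 29 + 10 + 7 + 13 + 27 = 86.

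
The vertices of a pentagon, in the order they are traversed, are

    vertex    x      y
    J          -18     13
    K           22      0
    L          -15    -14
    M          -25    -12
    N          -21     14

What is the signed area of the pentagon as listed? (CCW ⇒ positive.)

-693.5

Apply Gauss's area formula: 2A = Σ (x_i·y_{i+1} − x_{i+1}·y_i), indices taken mod 5.
Cross-terms: -286, -308, -170, -602, -21  ⇒  Σ = -1387
Signed area = Σ/2 = -693.5 (negative ⇒ clockwise traversal).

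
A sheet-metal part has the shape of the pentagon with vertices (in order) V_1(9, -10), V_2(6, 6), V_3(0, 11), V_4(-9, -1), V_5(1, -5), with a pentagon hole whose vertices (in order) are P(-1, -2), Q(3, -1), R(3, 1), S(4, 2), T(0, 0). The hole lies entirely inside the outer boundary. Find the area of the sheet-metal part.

Outer boundary:
Apply the shoelace (surveyor's) formula: 2A = Σ (x_i·y_{i+1} − x_{i+1}·y_i), indices taken mod 5.
Cross-terms: 114, 66, 99, 46, 35  ⇒  Σ = 360
Area = |Σ|/2 = 180.
Hole:
Σ = (7) + (6) + (2) + (0) + (0) = 15
Area = |Σ|/2 = 7.5.
Net area = 180 − 7.5 = 172.5.

172.5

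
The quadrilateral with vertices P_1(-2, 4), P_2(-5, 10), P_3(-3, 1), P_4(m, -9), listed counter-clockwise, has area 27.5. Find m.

Write out the shoelace sum; only the two edges meeting at P_4 involve m:
2·Area = [((-3)·(-9) − m·1) + (m·4 − (-2)·(-9))] + 25
       = 3·m + 34 = 55
⇒ m = 7.

7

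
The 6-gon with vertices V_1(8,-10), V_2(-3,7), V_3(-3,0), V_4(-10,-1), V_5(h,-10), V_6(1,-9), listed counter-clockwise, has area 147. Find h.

-9

Write out the shoelace sum; only the two edges meeting at V_5 involve h:
2·Area = [((-10)·(-10) − h·(-1)) + (h·(-9) − 1·(-10))] + 112
       = -8·h + 222 = 294
⇒ h = -9.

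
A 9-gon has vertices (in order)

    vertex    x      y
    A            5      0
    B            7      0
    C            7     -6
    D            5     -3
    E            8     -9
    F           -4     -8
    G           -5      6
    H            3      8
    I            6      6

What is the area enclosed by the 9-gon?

168

Apply Gauss's area formula: 2A = Σ (x_i·y_{i+1} − x_{i+1}·y_i), indices taken mod 9.
Σ = (0) + (-42) + (9) + (-21) + (-100) + (-64) + (-58) + (-30) + (-30) = -336
Area = |Σ|/2 = 168.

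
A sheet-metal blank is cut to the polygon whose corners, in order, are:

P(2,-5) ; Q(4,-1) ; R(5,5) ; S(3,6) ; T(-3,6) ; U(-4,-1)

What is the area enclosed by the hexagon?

71.5

Σ = (18) + (25) + (15) + (36) + (27) + (22) = 143
Area = |Σ|/2 = 71.5.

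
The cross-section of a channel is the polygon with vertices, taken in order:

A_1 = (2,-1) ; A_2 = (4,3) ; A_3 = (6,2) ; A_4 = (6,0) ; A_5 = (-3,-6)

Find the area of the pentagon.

Apply the shoelace (surveyor's) formula: 2A = Σ (x_i·y_{i+1} − x_{i+1}·y_i), indices taken mod 5.
A_1→A_2: (2)(3) − (4)(-1) = 10
A_2→A_3: (4)(2) − (6)(3) = -10
A_3→A_4: (6)(0) − (6)(2) = -12
A_4→A_5: (6)(-6) − (-3)(0) = -36
A_5→A_1: (-3)(-1) − (2)(-6) = 15
Σ = -33
Area = |Σ|/2 = 16.5.

16.5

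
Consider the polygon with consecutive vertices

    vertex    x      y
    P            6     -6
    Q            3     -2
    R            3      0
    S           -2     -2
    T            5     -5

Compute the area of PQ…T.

Apply the surveyor's formula: 2A = Σ (x_i·y_{i+1} − x_{i+1}·y_i), indices taken mod 5.
Cross-terms: 6, 6, -6, 20, 0  ⇒  Σ = 26
Area = |Σ|/2 = 13.

13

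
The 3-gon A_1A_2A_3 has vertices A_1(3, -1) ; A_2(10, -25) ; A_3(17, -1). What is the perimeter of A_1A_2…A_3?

64

|A_1A_2| = √((7)² + (-24)²) = √625 = 25
|A_2A_3| = √((7)² + (24)²) = √625 = 25
|A_3A_1| = √((-14)² + (0)²) = √196 = 14
Perimeter = 25 + 25 + 14 = 64.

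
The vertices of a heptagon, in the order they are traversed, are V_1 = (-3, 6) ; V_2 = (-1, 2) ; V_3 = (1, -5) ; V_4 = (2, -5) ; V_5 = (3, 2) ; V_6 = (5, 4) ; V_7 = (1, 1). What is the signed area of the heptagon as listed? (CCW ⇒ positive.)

Apply the surveyor's formula: 2A = Σ (x_i·y_{i+1} − x_{i+1}·y_i), indices taken mod 7.
Σ = (0) + (3) + (5) + (19) + (2) + (1) + (9) = 39
Signed area = Σ/2 = 19.5 (positive ⇒ counter-clockwise traversal).

19.5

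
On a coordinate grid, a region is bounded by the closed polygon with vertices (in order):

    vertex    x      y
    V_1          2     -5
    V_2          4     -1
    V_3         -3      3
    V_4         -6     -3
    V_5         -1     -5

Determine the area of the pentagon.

48

V_1→V_2: (2)(-1) − (4)(-5) = 18
V_2→V_3: (4)(3) − (-3)(-1) = 9
V_3→V_4: (-3)(-3) − (-6)(3) = 27
V_4→V_5: (-6)(-5) − (-1)(-3) = 27
V_5→V_1: (-1)(-5) − (2)(-5) = 15
Σ = 96
Area = |Σ|/2 = 48.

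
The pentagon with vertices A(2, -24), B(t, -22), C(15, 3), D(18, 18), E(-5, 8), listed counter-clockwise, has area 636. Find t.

The doubled signed area Σ (x_i y_{i+1} − x_{i+1} y_i) is linear in t.
With t=0 it equals 840; the coefficient of t is 27 (from the two edges through B).
So 27·t + 840 = 2·636 = 1272 ⇒ t = 16.

16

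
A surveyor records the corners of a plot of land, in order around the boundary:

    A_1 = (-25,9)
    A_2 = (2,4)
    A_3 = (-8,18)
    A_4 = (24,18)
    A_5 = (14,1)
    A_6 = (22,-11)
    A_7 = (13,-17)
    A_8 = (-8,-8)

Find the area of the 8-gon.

886.5

Σ = (-118) + (68) + (-576) + (-228) + (-176) + (-231) + (-240) + (-272) = -1773
Area = |Σ|/2 = 886.5.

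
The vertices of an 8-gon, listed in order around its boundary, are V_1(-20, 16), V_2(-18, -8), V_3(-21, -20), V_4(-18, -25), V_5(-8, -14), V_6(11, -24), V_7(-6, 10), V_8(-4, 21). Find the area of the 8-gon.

Apply the surveyor's formula: 2A = Σ (x_i·y_{i+1} − x_{i+1}·y_i), indices taken mod 8.
Σ = (448) + (192) + (165) + (52) + (346) + (-34) + (-86) + (356) = 1439
Area = |Σ|/2 = 719.5.

719.5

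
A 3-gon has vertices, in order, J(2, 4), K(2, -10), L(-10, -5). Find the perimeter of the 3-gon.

42

|JK| = √((0)² + (-14)²) = √196 = 14
|KL| = √((-12)² + (5)²) = √169 = 13
|LJ| = √((12)² + (9)²) = √225 = 15
Perimeter = 14 + 13 + 15 = 42.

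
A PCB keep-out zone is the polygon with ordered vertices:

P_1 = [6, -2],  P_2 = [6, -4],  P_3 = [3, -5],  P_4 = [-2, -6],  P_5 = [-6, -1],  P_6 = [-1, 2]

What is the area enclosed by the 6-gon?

Cross-terms: -12, -18, -28, -34, -13, -10  ⇒  Σ = -115
Area = |Σ|/2 = 57.5.

57.5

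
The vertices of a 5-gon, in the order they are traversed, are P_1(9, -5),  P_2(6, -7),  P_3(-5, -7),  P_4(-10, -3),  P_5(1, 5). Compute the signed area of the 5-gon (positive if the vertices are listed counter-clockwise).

-131

Apply Gauss's area formula: 2A = Σ (x_i·y_{i+1} − x_{i+1}·y_i), indices taken mod 5.
Σ = (-33) + (-77) + (-55) + (-47) + (-50) = -262
Signed area = Σ/2 = -131 (negative ⇒ clockwise traversal).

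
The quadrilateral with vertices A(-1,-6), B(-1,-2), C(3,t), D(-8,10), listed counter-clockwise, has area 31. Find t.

-4

The doubled signed area Σ (x_i y_{i+1} − x_{i+1} y_i) is linear in t.
With t=0 it equals 90; the coefficient of t is 7 (from the two edges through C).
So 7·t + 90 = 2·31 = 62 ⇒ t = -4.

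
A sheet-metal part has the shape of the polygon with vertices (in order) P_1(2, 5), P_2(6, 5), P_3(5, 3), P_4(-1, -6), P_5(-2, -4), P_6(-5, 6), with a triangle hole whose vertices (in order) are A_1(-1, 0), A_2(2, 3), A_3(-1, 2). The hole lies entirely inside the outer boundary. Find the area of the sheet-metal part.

62.5

Outer boundary:
Apply the shoelace formula: 2A = Σ (x_i·y_{i+1} − x_{i+1}·y_i), indices taken mod 6.
Σ = (-20) + (-7) + (-27) + (-8) + (-32) + (-37) = -131
Area = |Σ|/2 = 65.5.
Hole:
Apply the shoelace (surveyor's) formula: 2A = Σ (x_i·y_{i+1} − x_{i+1}·y_i), indices taken mod 3.
A_1→A_2: (-1)(3) − (2)(0) = -3
A_2→A_3: (2)(2) − (-1)(3) = 7
A_3→A_1: (-1)(0) − (-1)(2) = 2
Σ = 6
Area = |Σ|/2 = 3.
Net area = 65.5 − 3 = 62.5.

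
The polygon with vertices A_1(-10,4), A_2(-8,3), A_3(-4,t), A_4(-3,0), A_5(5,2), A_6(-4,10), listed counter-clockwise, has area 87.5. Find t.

-5

Write out the shoelace sum; only the two edges meeting at A_3 involve t:
2·Area = [((-8)·t − (-4)·3) + ((-4)·0 − (-3)·t)] + 138
       = -5·t + 150 = 175
⇒ t = -5.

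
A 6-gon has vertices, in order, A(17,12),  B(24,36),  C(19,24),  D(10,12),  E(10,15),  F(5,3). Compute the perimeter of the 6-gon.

84

|AB| = √((7)² + (24)²) = √625 = 25
|BC| = √((-5)² + (-12)²) = √169 = 13
|CD| = √((-9)² + (-12)²) = √225 = 15
|DE| = √((0)² + (3)²) = √9 = 3
|EF| = √((-5)² + (-12)²) = √169 = 13
|FA| = √((12)² + (9)²) = √225 = 15
Perimeter = 25 + 13 + 15 + 3 + 13 + 15 = 84.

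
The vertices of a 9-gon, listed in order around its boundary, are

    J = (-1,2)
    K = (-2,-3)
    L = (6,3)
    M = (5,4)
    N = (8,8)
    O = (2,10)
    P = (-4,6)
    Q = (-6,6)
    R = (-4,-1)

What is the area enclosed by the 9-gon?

Apply the shoelace formula: 2A = Σ (x_i·y_{i+1} − x_{i+1}·y_i), indices taken mod 9.
Σ = (7) + (12) + (9) + (8) + (64) + (52) + (12) + (30) + (-9) = 185
Area = |Σ|/2 = 92.5.

92.5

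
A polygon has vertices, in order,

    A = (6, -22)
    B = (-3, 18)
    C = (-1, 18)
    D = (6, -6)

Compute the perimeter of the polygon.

|AB| = √((-9)² + (40)²) = √1681 = 41
|BC| = √((2)² + (0)²) = √4 = 2
|CD| = √((7)² + (-24)²) = √625 = 25
|DA| = √((0)² + (-16)²) = √256 = 16
Perimeter = 41 + 2 + 25 + 16 = 84.

84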